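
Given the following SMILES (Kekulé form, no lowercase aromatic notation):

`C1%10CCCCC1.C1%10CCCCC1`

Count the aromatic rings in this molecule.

The SMILES encodes a six-membered saturated carbon ring; a six-membered saturated carbon ring.
The 6-membered ring has only sp³ atoms, so it is not fully conjugated — not aromatic (cyclohexane).
The second 6-membered ring has only sp³ atoms, so it is not fully conjugated — not aromatic (cyclohexane).
None of the rings are aromatic. Total: 0.

0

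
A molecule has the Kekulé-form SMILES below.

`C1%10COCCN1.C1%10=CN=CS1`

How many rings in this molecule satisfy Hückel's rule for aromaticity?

The SMILES encodes a six-membered saturated ring with an oxygen and an N–H nitrogen at positions 1 and 4; a five-membered ring with a sulfur at position 1 and a nitrogen at position 3 (in a C=N bond), with two double bonds.
The 6-membered ring with one oxygen and one N–H (1,4) has only sp³ atoms, so it is not fully conjugated — not aromatic (morpholine).
The 5-membered ring with one sulfur and one =N– has a continuous p-orbital overlap around the ring; 2 ring double bonds (4 π electrons) plus a heteroatom lone pair (2) give 6 π electrons. Since 6 = 4n+2 (n=1), it is aromatic (thiazole).
1 of the 2 rings is aromatic. Total: 1.

1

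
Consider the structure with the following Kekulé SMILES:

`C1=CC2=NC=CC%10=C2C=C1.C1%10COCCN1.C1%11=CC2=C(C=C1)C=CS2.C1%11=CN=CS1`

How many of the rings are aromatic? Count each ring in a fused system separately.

The SMILES encodes two fused six-membered rings, each with three alternating double bonds; one ring is all carbon and the other has one ring nitrogen; a six-membered saturated ring with an oxygen and an N–H nitrogen at positions 1 and 4; a six-membered carbon ring with three alternating C=C double bonds, fused to a five-membered ring containing one sulfur and two C=C double bonds; a five-membered ring with a sulfur at position 1 and a nitrogen at position 3 (in a C=N bond), with two double bonds.
The fused 6/6-membered bicyclic (with one nitrogen) is a single π system with 10 sp² atoms and 10 π electrons from ring double bonds. 10 = 4(2)+2, so the system is aromatic and both rings count as aromatic (quinoline).
The 6-membered ring with one oxygen and one N–H (1,4) has only sp³ atoms, so it is not fully conjugated — not aromatic (morpholine).
The fused 6/5-membered bicyclic (with one sulfur) is a single π system with 9 sp² atoms and 10 π electrons from ring double bonds plus a heteroatom lone pair. 10 = 4(2)+2, so the system is aromatic and both rings count as aromatic (benzothiophene).
The 5-membered ring with one sulfur and one =N– is fully conjugated (every ring atom contributes a p orbital); 2 ring double bonds (4 π electrons) plus a heteroatom lone pair (2) give 6 π electrons. Since 6 = 4n+2 (n=1), it is aromatic (thiazole).
5 of the 6 rings are aromatic. Total: 5.

5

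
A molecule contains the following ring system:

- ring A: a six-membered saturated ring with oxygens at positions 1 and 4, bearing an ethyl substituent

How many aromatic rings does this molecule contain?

Ring A has only sp³ atoms, so it is not fully conjugated — not aromatic (1,4-dioxane).

0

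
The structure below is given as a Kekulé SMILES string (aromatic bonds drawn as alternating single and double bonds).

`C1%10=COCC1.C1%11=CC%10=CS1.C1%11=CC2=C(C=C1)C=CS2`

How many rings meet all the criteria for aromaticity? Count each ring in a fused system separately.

3

The SMILES encodes a five-membered ring of four carbons and one oxygen, with one C=C double bond and two sp³ carbons; a five-membered ring of four carbons and one sulfur, with two C=C double bonds; a six-membered carbon ring with three alternating C=C double bonds, fused to a five-membered ring containing one sulfur and two C=C double bonds.
The 5-membered ring with one oxygen has two sp³ carbons, so it is not fully conjugated — not aromatic (2,3-dihydrofuran).
The 5-membered ring with one sulfur has a continuous p-orbital overlap around the ring; 2 ring double bonds (4 π electrons) plus a heteroatom lone pair (2) give 6 π electrons. Since 6 = 4n+2 (n=1), it is aromatic (thiophene).
The fused 6/5-membered bicyclic (with one sulfur) is a single π system with 9 sp² atoms and 10 π electrons from ring double bonds plus a heteroatom lone pair. 10 = 4(2)+2, so the system is aromatic and both rings count as aromatic (benzothiophene).
3 of the 4 rings are aromatic. Total: 3.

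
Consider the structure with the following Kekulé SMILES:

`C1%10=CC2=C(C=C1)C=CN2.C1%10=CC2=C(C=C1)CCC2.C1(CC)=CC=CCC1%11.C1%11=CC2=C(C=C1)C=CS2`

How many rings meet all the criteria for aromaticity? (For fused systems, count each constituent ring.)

The SMILES encodes a six-membered carbon ring with three alternating C=C double bonds, fused to a five-membered ring containing one N–H nitrogen and two C=C double bonds; a six-membered carbon ring with three alternating C=C double bonds, fused to a saturated five-membered carbon ring; a six-membered carbon ring with two conjugated C=C double bonds and two sp³ carbons; a six-membered carbon ring with three alternating C=C double bonds, fused to a five-membered ring containing one sulfur and two C=C double bonds.
The fused 6/5-membered bicyclic (with one N–H) is a single π system with 9 sp² atoms and 10 π electrons from ring double bonds plus a heteroatom lone pair. 10 = 4(2)+2, so the system is aromatic and both rings count as aromatic (indole).
The 6-membered ring has a continuous p-orbital overlap around the ring; 3 ring double bonds give 6 π electrons. That satisfies 4n+2 with n=1, so it is aromatic (benzene ring).
The 5-membered ring has three sp³ carbons, so it is not fully conjugated — not aromatic (cyclopentane ring).
The second 6-membered ring has two sp³ carbons, so it is not fully conjugated — not aromatic (1,3-cyclohexadiene).
The fused 6/5-membered bicyclic (with one sulfur) is a single π system with 9 sp² atoms and 10 π electrons from ring double bonds plus a heteroatom lone pair. 10 = 4(2)+2, so the system is aromatic and both rings count as aromatic (benzothiophene).
5 of the 7 rings are aromatic. Total: 5.

5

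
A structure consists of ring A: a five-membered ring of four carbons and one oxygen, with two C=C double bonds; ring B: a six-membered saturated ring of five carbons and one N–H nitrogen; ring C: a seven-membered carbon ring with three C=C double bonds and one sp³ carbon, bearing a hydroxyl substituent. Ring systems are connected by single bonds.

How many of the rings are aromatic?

1

Ring A has a continuous p-orbital overlap around the ring; 2 ring double bonds (4 π electrons) plus a heteroatom lone pair (2) give 6 π electrons. 6 = 4(1)+2, so ring A is aromatic (furan).
Ring B has only sp³ atoms, so it is not fully conjugated — not aromatic (piperidine).
Ring C has one sp³ carbon, so it is not fully conjugated — not aromatic (cycloheptatriene).
Aromatic: A. Total: 1.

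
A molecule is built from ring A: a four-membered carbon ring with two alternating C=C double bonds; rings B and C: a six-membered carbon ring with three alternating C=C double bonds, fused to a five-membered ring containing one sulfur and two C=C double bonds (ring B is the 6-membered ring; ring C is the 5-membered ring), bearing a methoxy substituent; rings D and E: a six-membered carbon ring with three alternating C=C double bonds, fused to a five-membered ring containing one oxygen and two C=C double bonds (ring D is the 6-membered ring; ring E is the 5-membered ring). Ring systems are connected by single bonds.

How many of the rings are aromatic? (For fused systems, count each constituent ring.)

Ring A has only sp² ring atoms; a planar conformation would have a fully conjugated π system of 4 electrons. But 4 = 4(1), which is 4n not 4n+2, so ring A is not aromatic (cyclobutadiene) — cyclobutadiene is antiaromatic and distorts to a rectangle.
Rings B and C form a fused bicyclic system (with one sulfur) with 9 sp² atoms and 10 π electrons from ring double bonds plus a heteroatom lone pair. 10 = 4(2)+2, so the system is aromatic and both rings count as aromatic (benzothiophene).
Rings D and E form a fused bicyclic system (with one oxygen) with 9 sp² atoms and 10 π electrons from ring double bonds plus a heteroatom lone pair. 10 = 4(2)+2, so the system is aromatic and both rings count as aromatic (benzofuran).
Aromatic: B, C, D, E. Total: 4.

4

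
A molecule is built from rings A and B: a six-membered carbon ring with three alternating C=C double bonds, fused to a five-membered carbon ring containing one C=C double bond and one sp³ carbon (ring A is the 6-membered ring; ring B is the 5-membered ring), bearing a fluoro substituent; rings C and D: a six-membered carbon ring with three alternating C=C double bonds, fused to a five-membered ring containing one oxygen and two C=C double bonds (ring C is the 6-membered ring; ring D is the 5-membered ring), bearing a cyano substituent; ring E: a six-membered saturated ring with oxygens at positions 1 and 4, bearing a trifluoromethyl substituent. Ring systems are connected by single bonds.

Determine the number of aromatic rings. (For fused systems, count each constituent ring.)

Ring A is fully conjugated (every ring atom contributes a p orbital); 3 ring double bonds give 6 π electrons. Since 6 = 4n+2 (n=1), ring A is aromatic (benzene ring).
Ring B has one sp³ carbon, so it is not fully conjugated — not aromatic (cyclopentene ring).
Rings C and D form a fused bicyclic system (with one oxygen) with 9 sp² atoms and 10 π electrons from ring double bonds plus a heteroatom lone pair. 10 = 4(2)+2, so the system is aromatic and both rings count as aromatic (benzofuran).
Ring E has only sp³ atoms, so it is not fully conjugated — not aromatic (1,4-dioxane).
Aromatic: A, C, D. Total: 3.

3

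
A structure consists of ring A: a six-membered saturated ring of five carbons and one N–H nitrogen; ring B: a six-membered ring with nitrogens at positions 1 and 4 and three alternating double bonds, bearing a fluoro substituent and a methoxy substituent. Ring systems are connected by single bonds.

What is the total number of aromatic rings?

Ring A has only sp³ atoms, so it is not fully conjugated — not aromatic (piperidine).
Ring B has a continuous p-orbital overlap around the ring; 3 ring double bonds give 6 π electrons. 6 = 4(1)+2, so ring B is aromatic (pyrazine).
Aromatic: B. Total: 1.

1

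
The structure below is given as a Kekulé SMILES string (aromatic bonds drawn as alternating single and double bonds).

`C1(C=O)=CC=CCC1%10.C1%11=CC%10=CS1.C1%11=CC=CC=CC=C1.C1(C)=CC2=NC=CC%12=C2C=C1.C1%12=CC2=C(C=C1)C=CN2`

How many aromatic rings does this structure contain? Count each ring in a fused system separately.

5

The SMILES encodes a six-membered carbon ring with two conjugated C=C double bonds and two sp³ carbons; a five-membered ring of four carbons and one sulfur, with two C=C double bonds; an eight-membered carbon ring with four alternating C=C double bonds; two fused six-membered rings, each with three alternating double bonds; one ring is all carbon and the other has one ring nitrogen; a six-membered carbon ring with three alternating C=C double bonds, fused to a five-membered ring containing one N–H nitrogen and two C=C double bonds.
The 6-membered ring has two sp³ carbons, so it is not fully conjugated — not aromatic (1,3-cyclohexadiene).
The 5-membered ring with one sulfur is planar and fully conjugated; 2 ring double bonds (4 π electrons) plus a heteroatom lone pair (2) give 6 π electrons. Since 6 = 4n+2 (n=1), it is aromatic (thiophene).
The 8-membered ring has only sp² ring atoms; a planar conformation would have a fully conjugated π system of 8 electrons. But 8 = 4(2), which is 4n not 4n+2, so it is not aromatic (cyclooctatetraene) — cyclooctatetraene distorts into a non-planar tub to avoid antiaromaticity.
The fused 6/6-membered bicyclic (with one nitrogen) is a single π system with 10 sp² atoms and 10 π electrons from ring double bonds. 10 = 4(2)+2, so the system is aromatic and both rings count as aromatic (quinoline).
The fused 6/5-membered bicyclic (with one N–H) is a single π system with 9 sp² atoms and 10 π electrons from ring double bonds plus a heteroatom lone pair. 10 = 4(2)+2, so the system is aromatic and both rings count as aromatic (indole).
5 of the 7 rings are aromatic. Total: 5.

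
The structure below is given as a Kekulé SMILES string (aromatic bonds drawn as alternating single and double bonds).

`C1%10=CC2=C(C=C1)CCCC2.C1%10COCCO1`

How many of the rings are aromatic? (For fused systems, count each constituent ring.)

1

The SMILES encodes a six-membered carbon ring with three alternating C=C double bonds, fused to a saturated six-membered carbon ring; a six-membered saturated ring with oxygens at positions 1 and 4.
The 6-membered ring is planar and fully conjugated; 3 ring double bonds give 6 π electrons. That satisfies 4n+2 with n=1, so it is aromatic (benzene ring).
The second 6-membered ring has four sp³ carbons, so it is not fully conjugated — not aromatic (cyclohexane ring).
The 6-membered ring with two oxygens (1,4) has only sp³ atoms, so it is not fully conjugated — not aromatic (1,4-dioxane).
1 of the 3 rings is aromatic. Total: 1.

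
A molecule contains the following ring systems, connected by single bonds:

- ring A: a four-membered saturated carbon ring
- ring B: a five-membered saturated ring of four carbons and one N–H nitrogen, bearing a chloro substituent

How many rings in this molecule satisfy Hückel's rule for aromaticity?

Ring A has only sp³ atoms, so it is not fully conjugated — not aromatic (cyclobutane).
Ring B has only sp³ atoms, so it is not fully conjugated — not aromatic (pyrrolidine).
No ring is aromatic. Total: 0.

0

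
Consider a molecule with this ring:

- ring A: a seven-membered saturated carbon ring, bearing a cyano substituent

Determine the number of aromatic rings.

0

Ring A has only sp³ atoms, so it is not fully conjugated — not aromatic (cycloheptane).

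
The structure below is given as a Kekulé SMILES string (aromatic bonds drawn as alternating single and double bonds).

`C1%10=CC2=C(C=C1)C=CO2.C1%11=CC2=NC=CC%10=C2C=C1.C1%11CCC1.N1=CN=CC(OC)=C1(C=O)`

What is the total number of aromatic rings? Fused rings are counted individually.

5

The SMILES encodes a six-membered carbon ring with three alternating C=C double bonds, fused to a five-membered ring containing one oxygen and two C=C double bonds; two fused six-membered rings, each with three alternating double bonds; one ring is all carbon and the other has one ring nitrogen; a four-membered saturated carbon ring; a six-membered ring with nitrogens at positions 1 and 3 and three alternating double bonds.
The fused 6/5-membered bicyclic (with one oxygen) is a single π system with 9 sp² atoms and 10 π electrons from ring double bonds plus a heteroatom lone pair. 10 = 4(2)+2, so the system is aromatic and both rings count as aromatic (benzofuran).
The fused 6/6-membered bicyclic (with one nitrogen) is a single π system with 10 sp² atoms and 10 π electrons from ring double bonds. 10 = 4(2)+2, so the system is aromatic and both rings count as aromatic (quinoline).
The 4-membered ring has only sp³ atoms, so it is not fully conjugated — not aromatic (cyclobutane).
The 6-membered ring with two nitrogens (1,3) has a continuous p-orbital overlap around the ring; 3 ring double bonds give 6 π electrons. Since 6 = 4n+2 (n=1), it is aromatic (pyrimidine).
5 of the 6 rings are aromatic. Total: 5.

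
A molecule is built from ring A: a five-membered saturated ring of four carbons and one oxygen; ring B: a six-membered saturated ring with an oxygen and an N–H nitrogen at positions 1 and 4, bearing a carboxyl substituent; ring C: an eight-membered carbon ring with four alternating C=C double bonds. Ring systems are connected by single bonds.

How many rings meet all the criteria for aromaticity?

0

Ring A has only sp³ atoms, so it is not fully conjugated — not aromatic (tetrahydrofuran).
Ring B has only sp³ atoms, so it is not fully conjugated — not aromatic (morpholine).
Ring C has only sp² ring atoms; a planar conformation would have a fully conjugated π system of 8 electrons. But 8 = 4(2), which is 4n not 4n+2, so ring C is not aromatic (cyclooctatetraene) — cyclooctatetraene distorts into a non-planar tub to avoid antiaromaticity.
No ring is aromatic. Total: 0.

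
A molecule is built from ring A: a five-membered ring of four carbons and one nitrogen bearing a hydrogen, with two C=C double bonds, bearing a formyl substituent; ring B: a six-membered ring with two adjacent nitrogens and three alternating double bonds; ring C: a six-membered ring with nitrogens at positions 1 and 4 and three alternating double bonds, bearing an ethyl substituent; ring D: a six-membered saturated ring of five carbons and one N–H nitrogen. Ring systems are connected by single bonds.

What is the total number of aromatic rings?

Ring A is fully conjugated (every ring atom contributes a p orbital); 2 ring double bonds (4 π electrons) plus a heteroatom lone pair (2) give 6 π electrons. Since 6 = 4n+2 (n=1), ring A is aromatic (pyrrole).
Ring B is planar and fully conjugated; 3 ring double bonds give 6 π electrons. 6 = 4(1)+2, so ring B is aromatic (pyridazine).
Ring C is planar and fully conjugated; 3 ring double bonds give 6 π electrons. Since 6 = 4n+2 (n=1), ring C is aromatic (pyrazine).
Ring D has only sp³ atoms, so it is not fully conjugated — not aromatic (piperidine).
Aromatic: A, B, C. Total: 3.

3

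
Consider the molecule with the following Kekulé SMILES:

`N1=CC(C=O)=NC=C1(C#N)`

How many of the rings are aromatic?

1

The SMILES encodes a six-membered ring with nitrogens at positions 1 and 4 and three alternating double bonds.
The 6-membered ring with two nitrogens (1,4) is fully conjugated (every ring atom contributes a p orbital); 3 ring double bonds give 6 π electrons. Since 6 = 4n+2 (n=1), it is aromatic (pyrazine).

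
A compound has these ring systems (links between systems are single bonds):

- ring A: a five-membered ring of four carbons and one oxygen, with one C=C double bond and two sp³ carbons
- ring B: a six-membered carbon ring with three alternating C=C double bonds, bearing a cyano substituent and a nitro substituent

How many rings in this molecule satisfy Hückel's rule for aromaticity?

1

Ring A has two sp³ carbons, so it is not fully conjugated — not aromatic (2,3-dihydrofuran).
Ring B has a continuous p-orbital overlap around the ring; 3 ring double bonds give 6 π electrons. 6 = 4(1)+2, so ring B is aromatic (benzene).
Aromatic: B. Total: 1.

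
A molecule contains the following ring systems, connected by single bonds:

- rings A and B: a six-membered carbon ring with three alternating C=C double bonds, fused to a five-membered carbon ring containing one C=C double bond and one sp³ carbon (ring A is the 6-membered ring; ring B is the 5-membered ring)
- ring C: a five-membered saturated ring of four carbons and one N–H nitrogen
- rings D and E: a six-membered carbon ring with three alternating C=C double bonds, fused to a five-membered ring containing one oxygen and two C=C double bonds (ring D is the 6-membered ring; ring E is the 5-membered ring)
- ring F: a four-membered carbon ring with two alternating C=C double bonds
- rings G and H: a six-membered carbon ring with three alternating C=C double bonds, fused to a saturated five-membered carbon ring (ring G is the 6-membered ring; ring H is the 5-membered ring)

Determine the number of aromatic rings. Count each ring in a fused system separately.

Ring A has a continuous p-orbital overlap around the ring; 3 ring double bonds give 6 π electrons. Since 6 = 4n+2 (n=1), ring A is aromatic (benzene ring).
Ring B has one sp³ carbon, so it is not fully conjugated — not aromatic (cyclopentene ring).
Ring C has only sp³ atoms, so it is not fully conjugated — not aromatic (pyrrolidine).
Rings D and E form a fused bicyclic system (with one oxygen) with 9 sp² atoms and 10 π electrons from ring double bonds plus a heteroatom lone pair. 10 = 4(2)+2, so the system is aromatic and both rings count as aromatic (benzofuran).
Ring F has only sp² ring atoms; a planar conformation would have a fully conjugated π system of 4 electrons. But 4 = 4(1), which is 4n not 4n+2, so ring F is not aromatic (cyclobutadiene) — cyclobutadiene is antiaromatic and distorts to a rectangle.
Ring G is planar and fully conjugated; 3 ring double bonds give 6 π electrons. 6 = 4(1)+2, so ring G is aromatic (benzene ring).
Ring H has three sp³ carbons, so it is not fully conjugated — not aromatic (cyclopentane ring).
Aromatic: A, D, E, G. Total: 4.

4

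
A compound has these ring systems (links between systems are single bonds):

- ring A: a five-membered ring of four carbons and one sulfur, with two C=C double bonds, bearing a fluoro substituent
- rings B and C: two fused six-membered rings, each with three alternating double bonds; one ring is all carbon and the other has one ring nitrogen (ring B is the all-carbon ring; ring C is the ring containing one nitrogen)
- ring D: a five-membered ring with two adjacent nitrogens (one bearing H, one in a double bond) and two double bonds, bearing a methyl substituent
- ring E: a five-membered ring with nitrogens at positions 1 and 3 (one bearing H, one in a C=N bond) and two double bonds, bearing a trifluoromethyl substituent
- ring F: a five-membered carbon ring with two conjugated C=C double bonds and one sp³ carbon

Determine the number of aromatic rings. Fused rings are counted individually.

5

Ring A is fully conjugated (every ring atom contributes a p orbital); 2 ring double bonds (4 π electrons) plus a heteroatom lone pair (2) give 6 π electrons. Since 6 = 4n+2 (n=1), ring A is aromatic (thiophene).
Rings B and C form a fused bicyclic system (with one nitrogen) with 10 sp² atoms and 10 π electrons from ring double bonds. 10 = 4(2)+2, so the system is aromatic and both rings count as aromatic (quinoline).
Ring D is planar and fully conjugated; 2 ring double bonds (4 π electrons) plus a heteroatom lone pair (2) give 6 π electrons. Since 6 = 4n+2 (n=1), ring D is aromatic (pyrazole).
Ring E has a continuous p-orbital overlap around the ring; 2 ring double bonds (4 π electrons) plus a heteroatom lone pair (2) give 6 π electrons. Since 6 = 4n+2 (n=1), ring E is aromatic (imidazole).
Ring F has one sp³ carbon, so it is not fully conjugated — not aromatic (cyclopentadiene).
Aromatic: A, B, C, D, E. Total: 5.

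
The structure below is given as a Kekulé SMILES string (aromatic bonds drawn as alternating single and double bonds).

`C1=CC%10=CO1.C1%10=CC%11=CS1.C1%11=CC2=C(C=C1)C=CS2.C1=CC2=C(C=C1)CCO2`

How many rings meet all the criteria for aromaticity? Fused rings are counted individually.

5

The SMILES encodes a five-membered ring of four carbons and one oxygen, with two C=C double bonds; a five-membered ring of four carbons and one sulfur, with two C=C double bonds; a six-membered carbon ring with three alternating C=C double bonds, fused to a five-membered ring containing one sulfur and two C=C double bonds; a six-membered carbon ring with three alternating C=C double bonds, fused to a five-membered ring containing one oxygen and two sp³ carbons.
The 5-membered ring with one oxygen is fully conjugated (every ring atom contributes a p orbital); 2 ring double bonds (4 π electrons) plus a heteroatom lone pair (2) give 6 π electrons. Since 6 = 4n+2 (n=1), it is aromatic (furan).
The 5-membered ring with one sulfur has a continuous p-orbital overlap around the ring; 2 ring double bonds (4 π electrons) plus a heteroatom lone pair (2) give 6 π electrons. That satisfies 4n+2 with n=1, so it is aromatic (thiophene).
The fused 6/5-membered bicyclic (with one sulfur) is a single π system with 9 sp² atoms and 10 π electrons from ring double bonds plus a heteroatom lone pair. 10 = 4(2)+2, so the system is aromatic and both rings count as aromatic (benzothiophene).
The 6-membered ring has a continuous p-orbital overlap around the ring; 3 ring double bonds give 6 π electrons. That satisfies 4n+2 with n=1, so it is aromatic (benzene ring).
The second 5-membered ring with one oxygen has two sp³ carbons, so it is not fully conjugated — not aromatic (oxolane ring).
5 of the 6 rings are aromatic. Total: 5.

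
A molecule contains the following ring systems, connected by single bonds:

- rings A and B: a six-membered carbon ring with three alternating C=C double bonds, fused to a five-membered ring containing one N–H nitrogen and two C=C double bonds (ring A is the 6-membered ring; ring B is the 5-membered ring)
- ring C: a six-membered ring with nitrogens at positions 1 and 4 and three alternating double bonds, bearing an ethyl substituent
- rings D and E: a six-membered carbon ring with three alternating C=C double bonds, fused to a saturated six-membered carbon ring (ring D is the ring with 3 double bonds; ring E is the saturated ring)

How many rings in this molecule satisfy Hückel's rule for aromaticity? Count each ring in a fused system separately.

Rings A and B form a fused bicyclic system (with one N–H) with 9 sp² atoms and 10 π electrons from ring double bonds plus a heteroatom lone pair. 10 = 4(2)+2, so the system is aromatic and both rings count as aromatic (indole).
Ring C is planar and fully conjugated; 3 ring double bonds give 6 π electrons. Since 6 = 4n+2 (n=1), ring C is aromatic (pyrazine).
Ring D is planar and fully conjugated; 3 ring double bonds give 6 π electrons. Since 6 = 4n+2 (n=1), ring D is aromatic (benzene ring).
Ring E has four sp³ carbons, so it is not fully conjugated — not aromatic (cyclohexane ring).
Aromatic: A, B, C, D. Total: 4.

4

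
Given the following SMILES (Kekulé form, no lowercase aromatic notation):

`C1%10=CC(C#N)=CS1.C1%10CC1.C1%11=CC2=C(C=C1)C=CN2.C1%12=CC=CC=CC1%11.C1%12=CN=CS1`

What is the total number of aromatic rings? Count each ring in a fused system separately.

4

The SMILES encodes a five-membered ring of four carbons and one sulfur, with two C=C double bonds; a three-membered saturated carbon ring; a six-membered carbon ring with three alternating C=C double bonds, fused to a five-membered ring containing one N–H nitrogen and two C=C double bonds; a seven-membered carbon ring with three C=C double bonds and one sp³ carbon; a five-membered ring with a sulfur at position 1 and a nitrogen at position 3 (in a C=N bond), with two double bonds.
The 5-membered ring with one sulfur is fully conjugated (every ring atom contributes a p orbital); 2 ring double bonds (4 π electrons) plus a heteroatom lone pair (2) give 6 π electrons. That satisfies 4n+2 with n=1, so it is aromatic (thiophene).
The 3-membered ring has only sp³ atoms, so it is not fully conjugated — not aromatic (cyclopropane).
The fused 6/5-membered bicyclic (with one N–H) is a single π system with 9 sp² atoms and 10 π electrons from ring double bonds plus a heteroatom lone pair. 10 = 4(2)+2, so the system is aromatic and both rings count as aromatic (indole).
The 7-membered ring has one sp³ carbon, so it is not fully conjugated — not aromatic (cycloheptatriene).
The 5-membered ring with one sulfur and one =N– is fully conjugated (every ring atom contributes a p orbital); 2 ring double bonds (4 π electrons) plus a heteroatom lone pair (2) give 6 π electrons. That satisfies 4n+2 with n=1, so it is aromatic (thiazole).
4 of the 6 rings are aromatic. Total: 4.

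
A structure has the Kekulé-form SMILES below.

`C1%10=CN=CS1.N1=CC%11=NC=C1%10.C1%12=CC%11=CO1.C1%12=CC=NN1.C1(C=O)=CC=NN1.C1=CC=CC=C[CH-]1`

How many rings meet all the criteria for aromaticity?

The SMILES encodes a five-membered ring with a sulfur at position 1 and a nitrogen at position 3 (in a C=N bond), with two double bonds; a six-membered ring with nitrogens at positions 1 and 4 and three alternating double bonds; a five-membered ring of four carbons and one oxygen, with two C=C double bonds; a five-membered ring with two adjacent nitrogens (one bearing H, one in a double bond) and two double bonds; a five-membered ring with two adjacent nitrogens (one bearing H, one in a double bond) and two double bonds; a seven-membered all-carbon ring bearing a negative charge on one carbon, with three C=C double bonds.
The 5-membered ring with one sulfur and one =N– is planar and fully conjugated; 2 ring double bonds (4 π electrons) plus a heteroatom lone pair (2) give 6 π electrons. That satisfies 4n+2 with n=1, so it is aromatic (thiazole).
The 6-membered ring with two nitrogens (1,4) is fully conjugated (every ring atom contributes a p orbital); 3 ring double bonds give 6 π electrons. Since 6 = 4n+2 (n=1), it is aromatic (pyrazine).
The 5-membered ring with one oxygen is planar and fully conjugated; 2 ring double bonds (4 π electrons) plus a heteroatom lone pair (2) give 6 π electrons. Since 6 = 4n+2 (n=1), it is aromatic (furan).
The 5-membered ring with two adjacent nitrogens (one N–H, one =N–) has a continuous p-orbital overlap around the ring; 2 ring double bonds (4 π electrons) plus a heteroatom lone pair (2) give 6 π electrons. 6 = 4(1)+2, so it is aromatic (pyrazole).
The second 5-membered ring with two adjacent nitrogens (one N–H, one =N–) has a continuous p-orbital overlap around the ring; 2 ring double bonds (4 π electrons) plus a heteroatom lone pair (2) give 6 π electrons. 6 = 4(1)+2, so it is aromatic (pyrazole).
The 7-membered ring has only sp² ring atoms; a planar conformation would have a fully conjugated π system of 8 electrons. But 8 = 4(2), which is 4n not 4n+2, so it is not aromatic (cycloheptatrienyl anion).
5 of the 6 rings are aromatic. Total: 5.

5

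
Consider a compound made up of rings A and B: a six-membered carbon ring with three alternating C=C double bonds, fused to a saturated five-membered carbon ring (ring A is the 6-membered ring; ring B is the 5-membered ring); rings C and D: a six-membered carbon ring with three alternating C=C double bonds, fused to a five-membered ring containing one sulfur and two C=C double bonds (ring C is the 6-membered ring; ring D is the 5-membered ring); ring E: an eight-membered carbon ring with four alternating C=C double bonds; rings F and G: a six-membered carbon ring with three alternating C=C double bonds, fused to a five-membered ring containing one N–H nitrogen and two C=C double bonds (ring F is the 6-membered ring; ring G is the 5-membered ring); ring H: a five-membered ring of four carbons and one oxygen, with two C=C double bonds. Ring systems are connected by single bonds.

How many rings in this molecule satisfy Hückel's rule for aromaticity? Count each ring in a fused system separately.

Ring A has a continuous p-orbital overlap around the ring; 3 ring double bonds give 6 π electrons. That satisfies 4n+2 with n=1, so ring A is aromatic (benzene ring).
Ring B has three sp³ carbons, so it is not fully conjugated — not aromatic (cyclopentane ring).
Rings C and D form a fused bicyclic system (with one sulfur) with 9 sp² atoms and 10 π electrons from ring double bonds plus a heteroatom lone pair. 10 = 4(2)+2, so the system is aromatic and both rings count as aromatic (benzothiophene).
Ring E has only sp² ring atoms; a planar conformation would have a fully conjugated π system of 8 electrons. But 8 = 4(2), which is 4n not 4n+2, so ring E is not aromatic (cyclooctatetraene) — cyclooctatetraene distorts into a non-planar tub to avoid antiaromaticity.
Rings F and G form a fused bicyclic system (with one N–H) with 9 sp² atoms and 10 π electrons from ring double bonds plus a heteroatom lone pair. 10 = 4(2)+2, so the system is aromatic and both rings count as aromatic (indole).
Ring H is planar and fully conjugated; 2 ring double bonds (4 π electrons) plus a heteroatom lone pair (2) give 6 π electrons. That satisfies 4n+2 with n=1, so ring H is aromatic (furan).
Aromatic: A, C, D, F, G, H. Total: 6.

6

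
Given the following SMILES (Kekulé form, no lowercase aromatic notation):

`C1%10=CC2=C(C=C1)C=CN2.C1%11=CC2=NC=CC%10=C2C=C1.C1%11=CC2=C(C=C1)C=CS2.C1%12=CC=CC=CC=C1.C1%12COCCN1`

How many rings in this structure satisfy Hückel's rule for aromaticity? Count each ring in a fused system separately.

The SMILES encodes a six-membered carbon ring with three alternating C=C double bonds, fused to a five-membered ring containing one N–H nitrogen and two C=C double bonds; two fused six-membered rings, each with three alternating double bonds; one ring is all carbon and the other has one ring nitrogen; a six-membered carbon ring with three alternating C=C double bonds, fused to a five-membered ring containing one sulfur and two C=C double bonds; an eight-membered carbon ring with four alternating C=C double bonds; a six-membered saturated ring with an oxygen and an N–H nitrogen at positions 1 and 4.
The fused 6/5-membered bicyclic (with one N–H) is a single π system with 9 sp² atoms and 10 π electrons from ring double bonds plus a heteroatom lone pair. 10 = 4(2)+2, so the system is aromatic and both rings count as aromatic (indole).
The fused 6/6-membered bicyclic (with one nitrogen) is a single π system with 10 sp² atoms and 10 π electrons from ring double bonds. 10 = 4(2)+2, so the system is aromatic and both rings count as aromatic (quinoline).
The fused 6/5-membered bicyclic (with one sulfur) is a single π system with 9 sp² atoms and 10 π electrons from ring double bonds plus a heteroatom lone pair. 10 = 4(2)+2, so the system is aromatic and both rings count as aromatic (benzothiophene).
The 8-membered ring has only sp² ring atoms; a planar conformation would have a fully conjugated π system of 8 electrons. But 8 = 4(2), which is 4n not 4n+2, so it is not aromatic (cyclooctatetraene) — cyclooctatetraene distorts into a non-planar tub to avoid antiaromaticity.
The 6-membered ring with one oxygen and one N–H (1,4) has only sp³ atoms, so it is not fully conjugated — not aromatic (morpholine).
6 of the 8 rings are aromatic. Total: 6.

6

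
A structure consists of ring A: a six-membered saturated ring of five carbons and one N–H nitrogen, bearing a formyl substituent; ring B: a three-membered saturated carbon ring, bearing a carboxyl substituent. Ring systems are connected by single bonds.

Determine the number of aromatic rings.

Ring A has only sp³ atoms, so it is not fully conjugated — not aromatic (piperidine).
Ring B has only sp³ atoms, so it is not fully conjugated — not aromatic (cyclopropane).
No ring is aromatic. Total: 0.

0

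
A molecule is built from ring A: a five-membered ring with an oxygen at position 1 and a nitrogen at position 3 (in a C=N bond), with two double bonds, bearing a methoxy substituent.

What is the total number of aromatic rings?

1

Ring A is planar and fully conjugated; 2 ring double bonds (4 π electrons) plus a heteroatom lone pair (2) give 6 π electrons. Since 6 = 4n+2 (n=1), ring A is aromatic (oxazole).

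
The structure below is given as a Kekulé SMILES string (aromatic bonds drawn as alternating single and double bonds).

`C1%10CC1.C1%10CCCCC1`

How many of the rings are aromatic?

The SMILES encodes a three-membered saturated carbon ring; a six-membered saturated carbon ring.
The 3-membered ring has only sp³ atoms, so it is not fully conjugated — not aromatic (cyclopropane).
The 6-membered ring has only sp³ atoms, so it is not fully conjugated — not aromatic (cyclohexane).
None of the rings are aromatic. Total: 0.

0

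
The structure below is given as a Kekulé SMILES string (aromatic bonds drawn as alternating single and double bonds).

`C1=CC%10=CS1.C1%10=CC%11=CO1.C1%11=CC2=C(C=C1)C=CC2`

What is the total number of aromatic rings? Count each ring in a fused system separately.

3

The SMILES encodes a five-membered ring of four carbons and one sulfur, with two C=C double bonds; a five-membered ring of four carbons and one oxygen, with two C=C double bonds; a six-membered carbon ring with three alternating C=C double bonds, fused to a five-membered carbon ring containing one C=C double bond and one sp³ carbon.
The 5-membered ring with one sulfur is planar and fully conjugated; 2 ring double bonds (4 π electrons) plus a heteroatom lone pair (2) give 6 π electrons. That satisfies 4n+2 with n=1, so it is aromatic (thiophene).
The 5-membered ring with one oxygen is fully conjugated (every ring atom contributes a p orbital); 2 ring double bonds (4 π electrons) plus a heteroatom lone pair (2) give 6 π electrons. Since 6 = 4n+2 (n=1), it is aromatic (furan).
The 6-membered ring is planar and fully conjugated; 3 ring double bonds give 6 π electrons. 6 = 4(1)+2, so it is aromatic (benzene ring).
The 5-membered ring has one sp³ carbon, so it is not fully conjugated — not aromatic (cyclopentene ring).
3 of the 4 rings are aromatic. Total: 3.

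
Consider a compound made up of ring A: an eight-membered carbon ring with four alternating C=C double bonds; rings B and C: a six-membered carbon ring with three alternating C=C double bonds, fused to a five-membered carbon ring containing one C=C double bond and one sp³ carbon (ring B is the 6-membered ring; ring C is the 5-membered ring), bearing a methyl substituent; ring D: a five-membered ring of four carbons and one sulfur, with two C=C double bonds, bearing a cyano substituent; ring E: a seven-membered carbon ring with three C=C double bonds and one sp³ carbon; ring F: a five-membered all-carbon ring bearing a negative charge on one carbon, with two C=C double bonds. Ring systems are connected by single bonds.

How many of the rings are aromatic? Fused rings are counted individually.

3

Ring A has only sp² ring atoms; a planar conformation would have a fully conjugated π system of 8 electrons. But 8 = 4(2), which is 4n not 4n+2, so ring A is not aromatic (cyclooctatetraene) — cyclooctatetraene distorts into a non-planar tub to avoid antiaromaticity.
Ring B is fully conjugated (every ring atom contributes a p orbital); 3 ring double bonds give 6 π electrons. 6 = 4(1)+2, so ring B is aromatic (benzene ring).
Ring C has one sp³ carbon, so it is not fully conjugated — not aromatic (cyclopentene ring).
Ring D is fully conjugated (every ring atom contributes a p orbital); 2 ring double bonds (4 π electrons) plus a heteroatom lone pair (2) give 6 π electrons. Since 6 = 4n+2 (n=1), ring D is aromatic (thiophene).
Ring E has one sp³ carbon, so it is not fully conjugated — not aromatic (cycloheptatriene).
Ring F is planar and fully conjugated; 2 ring double bonds (4 π electrons) plus the carbanion lone pair (2) give 6 π electrons. Since 6 = 4n+2 (n=1), ring F is aromatic (cyclopentadienyl anion).
Aromatic: B, D, F. Total: 3.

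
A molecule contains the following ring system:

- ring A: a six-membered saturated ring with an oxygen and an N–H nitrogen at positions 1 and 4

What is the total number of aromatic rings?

0

Ring A has only sp³ atoms, so it is not fully conjugated — not aromatic (morpholine).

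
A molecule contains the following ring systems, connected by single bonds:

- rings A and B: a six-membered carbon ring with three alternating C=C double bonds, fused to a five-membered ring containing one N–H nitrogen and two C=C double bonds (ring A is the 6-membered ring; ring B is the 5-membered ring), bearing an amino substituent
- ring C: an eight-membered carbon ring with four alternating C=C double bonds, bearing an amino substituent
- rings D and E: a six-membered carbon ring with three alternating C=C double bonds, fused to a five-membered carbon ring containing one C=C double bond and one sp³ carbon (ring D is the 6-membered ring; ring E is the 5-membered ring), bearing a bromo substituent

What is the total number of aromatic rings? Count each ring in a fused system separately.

Rings A and B form a fused bicyclic system (with one N–H) with 9 sp² atoms and 10 π electrons from ring double bonds plus a heteroatom lone pair. 10 = 4(2)+2, so the system is aromatic and both rings count as aromatic (indole).
Ring C has only sp² ring atoms; a planar conformation would have a fully conjugated π system of 8 electrons. But 8 = 4(2), which is 4n not 4n+2, so ring C is not aromatic (cyclooctatetraene) — cyclooctatetraene distorts into a non-planar tub to avoid antiaromaticity.
Ring D is fully conjugated (every ring atom contributes a p orbital); 3 ring double bonds give 6 π electrons. 6 = 4(1)+2, so ring D is aromatic (benzene ring).
Ring E has one sp³ carbon, so it is not fully conjugated — not aromatic (cyclopentene ring).
Aromatic: A, B, D. Total: 3.

3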